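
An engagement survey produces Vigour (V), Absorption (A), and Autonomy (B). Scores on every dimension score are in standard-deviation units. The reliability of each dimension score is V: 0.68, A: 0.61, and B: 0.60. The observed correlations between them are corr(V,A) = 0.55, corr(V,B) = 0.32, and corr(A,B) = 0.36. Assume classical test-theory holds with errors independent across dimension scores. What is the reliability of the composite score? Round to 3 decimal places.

0.797

Var(V+A+B) = 3 + 2·[0.55 + 0.32 + 0.36] = 3 + 2.46 = 5.46.
With uncorrelated errors the cross-covariances are all true-score covariance, so they carry over unchanged; only the diagonal terms shrink to ρᵢσᵢ².
True-score variance = [0.68 + 0.61 + 0.60] + 2.46 = 1.89 + 2.46 = 4.35.
Reliability = 4.35 / 5.46 = 0.797.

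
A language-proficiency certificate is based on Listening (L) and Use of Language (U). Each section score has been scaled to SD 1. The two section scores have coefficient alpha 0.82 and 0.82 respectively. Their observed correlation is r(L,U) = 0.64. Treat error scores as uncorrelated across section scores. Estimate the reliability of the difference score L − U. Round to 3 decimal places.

0.500

Var(L−U) = 1 + 1 − 2·0.64 = 2 − 1.28 = 0.72.
With uncorrelated errors the cross-covariances are all true-score covariance, so they carry over unchanged; only the diagonal terms shrink to ρᵢσᵢ².
True-score variance = [0.82 + 0.82] − 1.28 = 1.64 − 1.28 = 0.36.
Reliability = 0.36 / 0.72 = 0.500.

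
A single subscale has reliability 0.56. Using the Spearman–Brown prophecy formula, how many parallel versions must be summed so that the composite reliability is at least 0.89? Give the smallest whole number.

k ≥ ρ*(1−ρ₁)/(ρ₁(1−ρ*)) = 0.89·0.44 / (0.56·0.11) = 6.357.
Smallest integer k = 7.

7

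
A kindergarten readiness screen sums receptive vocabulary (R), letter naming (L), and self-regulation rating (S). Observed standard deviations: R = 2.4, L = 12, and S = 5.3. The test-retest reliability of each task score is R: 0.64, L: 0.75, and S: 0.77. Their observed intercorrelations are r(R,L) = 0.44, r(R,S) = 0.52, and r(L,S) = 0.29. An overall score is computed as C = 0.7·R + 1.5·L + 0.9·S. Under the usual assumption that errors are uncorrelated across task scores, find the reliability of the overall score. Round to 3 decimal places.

Var(C) = 0.7²·2.4² + 1.5²·12² + 0.9²·5.3² + 2·[1.05·2.4·12·0.44 + 0.63·2.4·5.3·0.52 + 1.35·12·5.3·0.29] = 349.575 + 84.7441 = 434.319.
Because errors are independent across components, Cov(Tᵢ,Tⱼ) = Cov(Xᵢ,Xⱼ); the off-diagonal part of the true-score variance is the same as above.
True-score variance = [0.7²·2.4²·0.64 + 1.5²·12²·0.75 + 0.9²·5.3²·0.77] + 84.7441 = 262.326 + 84.7441 = 347.07.
Reliability = 347.07 / 434.319 = 0.799.

0.799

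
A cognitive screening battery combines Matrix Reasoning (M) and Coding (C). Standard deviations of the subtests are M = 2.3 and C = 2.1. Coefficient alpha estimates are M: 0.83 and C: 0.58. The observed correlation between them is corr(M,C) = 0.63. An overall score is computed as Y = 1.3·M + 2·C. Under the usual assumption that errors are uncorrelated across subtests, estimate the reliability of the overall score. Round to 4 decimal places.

Var(Y) = 1.3²·2.3² + 2²·2.1² + 2·[2.6·2.3·2.1·0.63] = 26.5801 + 15.8231 = 42.4032.
Because errors are independent across components, Cov(Tᵢ,Tⱼ) = Cov(Xᵢ,Xⱼ); the off-diagonal part of the true-score variance is the same as above.
True-score variance = [1.3²·2.3²·0.83 + 2²·2.1²·0.58] + 15.8231 = 17.6515 + 15.8231 = 33.4746.
Reliability = 33.4746 / 42.4032 = 0.7894.

0.7894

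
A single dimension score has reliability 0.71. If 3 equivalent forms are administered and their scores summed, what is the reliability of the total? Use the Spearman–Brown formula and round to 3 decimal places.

ρ_k = kρ / (1 + (k−1)ρ) = 3·0.71 / (1 + 2·0.71) = 2.130 / 2.420 = 0.880.

0.880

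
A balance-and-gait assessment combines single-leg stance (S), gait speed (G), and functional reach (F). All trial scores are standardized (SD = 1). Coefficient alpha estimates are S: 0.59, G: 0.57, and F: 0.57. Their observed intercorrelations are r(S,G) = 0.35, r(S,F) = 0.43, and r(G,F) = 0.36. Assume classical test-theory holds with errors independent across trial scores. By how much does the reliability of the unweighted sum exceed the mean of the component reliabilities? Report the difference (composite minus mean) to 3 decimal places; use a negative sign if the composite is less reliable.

Var(sum) = 3 + 2.28 = 5.28; true-score variance = 1.73 + 2.28 = 4.01; composite reliability = 0.7595.
Mean component reliability = 0.5767.
Difference = 0.7595 − 0.5767 = 0.183.

0.183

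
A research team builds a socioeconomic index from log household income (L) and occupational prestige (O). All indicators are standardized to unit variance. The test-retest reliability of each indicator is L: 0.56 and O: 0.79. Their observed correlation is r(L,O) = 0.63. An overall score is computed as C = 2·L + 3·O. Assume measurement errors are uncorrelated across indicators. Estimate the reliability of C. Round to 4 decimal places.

0.8225

Var(C) = 2² + 3² + 2·[6·0.63] = 13 + 7.56 = 20.56.
Under uncorrelated errors the observed covariances equal the true-score covariances, so only the own-variance terms attenuate.
True-score variance = [2²·0.56 + 3²·0.79] + 7.56 = 9.35 + 7.56 = 16.91.
Reliability = 16.91 / 20.56 = 0.8225.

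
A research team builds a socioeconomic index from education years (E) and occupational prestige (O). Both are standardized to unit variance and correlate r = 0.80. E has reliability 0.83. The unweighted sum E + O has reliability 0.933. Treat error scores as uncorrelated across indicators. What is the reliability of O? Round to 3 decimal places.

Var(E+O) = 2 + 2·0.80 = 3.600.
True-score variance = ρ_E + ρ_O + 2·0.80, so 0.933 = (0.83 + ρ_O + 1.60) / 3.600.
ρ_O = 0.933·3.600 − 0.83 − 1.60 = 0.929.

0.929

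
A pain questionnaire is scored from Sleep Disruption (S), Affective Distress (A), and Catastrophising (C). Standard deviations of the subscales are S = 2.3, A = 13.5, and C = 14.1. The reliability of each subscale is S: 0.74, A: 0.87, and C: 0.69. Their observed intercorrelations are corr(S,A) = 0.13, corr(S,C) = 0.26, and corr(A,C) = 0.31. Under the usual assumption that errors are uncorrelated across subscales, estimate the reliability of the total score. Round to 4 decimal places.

0.8362

Var(S+A+C) = 2.3² + 13.5² + 14.1² + 2·[2.3·13.5·0.13 + 2.3·14.1·0.26 + 13.5·14.1·0.31] = 386.35 + 142.954 = 529.304.
With uncorrelated errors the cross-covariances are all true-score covariance, so they carry over unchanged; only the diagonal terms shrink to ρᵢσᵢ².
True-score variance = [2.3²·0.74 + 13.5²·0.87 + 14.1²·0.69] + 142.954 = 299.651 + 142.954 = 442.605.
Reliability = 442.605 / 529.304 = 0.8362.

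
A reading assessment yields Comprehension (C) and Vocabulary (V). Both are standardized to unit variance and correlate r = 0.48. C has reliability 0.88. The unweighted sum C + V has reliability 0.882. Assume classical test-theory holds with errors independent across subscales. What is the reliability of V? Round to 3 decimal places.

0.771

Var(C+V) = 2 + 2·0.48 = 2.960.
True-score variance = ρ_C + ρ_V + 2·0.48, so 0.882 = (0.88 + ρ_V + 0.96) / 2.960.
ρ_V = 0.882·2.960 − 0.88 − 0.96 = 0.771.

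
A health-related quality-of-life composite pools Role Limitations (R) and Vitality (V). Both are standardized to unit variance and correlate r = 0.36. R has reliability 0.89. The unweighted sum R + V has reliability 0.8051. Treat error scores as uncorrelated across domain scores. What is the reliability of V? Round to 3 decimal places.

Var(R+V) = 2 + 2·0.36 = 2.720.
True-score variance = ρ_R + ρ_V + 2·0.36, so 0.8051 = (0.89 + ρ_V + 0.72) / 2.720.
ρ_V = 0.8051·2.720 − 0.89 − 0.72 = 0.580.

0.580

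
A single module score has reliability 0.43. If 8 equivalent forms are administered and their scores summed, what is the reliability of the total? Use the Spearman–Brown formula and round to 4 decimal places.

0.8579

ρ_k = kρ / (1 + (k−1)ρ) = 8·0.43 / (1 + 7·0.43) = 3.440 / 4.010 = 0.8579.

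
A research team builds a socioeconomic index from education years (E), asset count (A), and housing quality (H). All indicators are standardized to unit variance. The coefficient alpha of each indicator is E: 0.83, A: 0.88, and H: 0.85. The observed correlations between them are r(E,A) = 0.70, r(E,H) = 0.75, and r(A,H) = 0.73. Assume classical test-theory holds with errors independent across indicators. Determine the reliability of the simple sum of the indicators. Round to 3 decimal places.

0.940

Var(E+A+H) = 3 + 2·[0.70 + 0.75 + 0.73] = 3 + 4.36 = 7.36.
With uncorrelated errors the cross-covariances are all true-score covariance, so they carry over unchanged; only the diagonal terms shrink to ρᵢσᵢ².
True-score variance = [0.83 + 0.88 + 0.85] + 4.36 = 2.56 + 4.36 = 6.92.
Reliability = 6.92 / 7.36 = 0.940.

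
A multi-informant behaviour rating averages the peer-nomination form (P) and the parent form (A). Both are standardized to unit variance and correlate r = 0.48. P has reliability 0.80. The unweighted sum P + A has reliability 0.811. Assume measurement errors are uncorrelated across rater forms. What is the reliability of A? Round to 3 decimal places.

0.641

Var(P+A) = 2 + 2·0.48 = 2.960.
True-score variance = ρ_P + ρ_A + 2·0.48, so 0.811 = (0.80 + ρ_A + 0.96) / 2.960.
ρ_A = 0.811·2.960 − 0.80 − 0.96 = 0.641.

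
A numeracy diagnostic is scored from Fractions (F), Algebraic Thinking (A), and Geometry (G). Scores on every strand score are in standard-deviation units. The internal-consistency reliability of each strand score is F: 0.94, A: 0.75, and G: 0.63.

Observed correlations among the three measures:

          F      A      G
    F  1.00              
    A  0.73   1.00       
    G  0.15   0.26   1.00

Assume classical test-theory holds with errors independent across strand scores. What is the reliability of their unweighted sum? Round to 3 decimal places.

0.871

Var(F+A+G) = 3 + 2·[0.73 + 0.15 + 0.26] = 3 + 2.28 = 5.28.
With uncorrelated errors the cross-covariances are all true-score covariance, so they carry over unchanged; only the diagonal terms shrink to ρᵢσᵢ².
True-score variance = [0.94 + 0.75 + 0.63] + 2.28 = 2.32 + 2.28 = 4.6.
Reliability = 4.6 / 5.28 = 0.871.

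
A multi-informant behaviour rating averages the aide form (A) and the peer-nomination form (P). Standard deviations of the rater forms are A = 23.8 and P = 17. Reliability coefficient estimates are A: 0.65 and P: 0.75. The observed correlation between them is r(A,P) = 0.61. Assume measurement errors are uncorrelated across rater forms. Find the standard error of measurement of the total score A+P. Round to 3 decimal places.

16.447

Var(total) = 855.44 + 493.612 = 1349.05.
True-score variance = 584.936 + 493.612 = 1078.55, so reliability = 0.7995.
Error variance = 1349.05 − 1078.55 = 270.504; SEM = √270.504 = 16.447.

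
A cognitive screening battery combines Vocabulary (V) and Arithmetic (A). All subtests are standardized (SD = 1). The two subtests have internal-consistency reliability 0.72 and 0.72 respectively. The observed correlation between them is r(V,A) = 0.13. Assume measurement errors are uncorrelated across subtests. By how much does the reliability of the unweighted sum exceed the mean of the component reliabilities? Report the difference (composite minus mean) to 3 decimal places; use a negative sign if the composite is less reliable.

Var(sum) = 2 + 0.26 = 2.26; true-score variance = 1.44 + 0.26 = 1.7; composite reliability = 0.7522.
Mean component reliability = 0.7200.
Difference = 0.7522 − 0.7200 = 0.032.

0.032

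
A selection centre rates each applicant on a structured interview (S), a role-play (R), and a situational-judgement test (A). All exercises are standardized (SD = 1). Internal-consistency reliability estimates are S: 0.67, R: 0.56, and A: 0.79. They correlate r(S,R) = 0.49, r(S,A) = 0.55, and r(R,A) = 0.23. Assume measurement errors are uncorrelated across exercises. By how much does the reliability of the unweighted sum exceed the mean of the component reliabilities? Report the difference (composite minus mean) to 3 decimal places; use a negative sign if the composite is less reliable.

0.150

Var(sum) = 3 + 2.54 = 5.54; true-score variance = 2.02 + 2.54 = 4.56; composite reliability = 0.8231.
Mean component reliability = 0.6733.
Difference = 0.8231 − 0.6733 = 0.150.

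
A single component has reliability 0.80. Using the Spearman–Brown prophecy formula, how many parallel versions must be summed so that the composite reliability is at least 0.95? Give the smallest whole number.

5

k ≥ ρ*(1−ρ₁)/(ρ₁(1−ρ*)) = 0.95·0.20 / (0.80·0.05) = 4.750.
Smallest integer k = 5.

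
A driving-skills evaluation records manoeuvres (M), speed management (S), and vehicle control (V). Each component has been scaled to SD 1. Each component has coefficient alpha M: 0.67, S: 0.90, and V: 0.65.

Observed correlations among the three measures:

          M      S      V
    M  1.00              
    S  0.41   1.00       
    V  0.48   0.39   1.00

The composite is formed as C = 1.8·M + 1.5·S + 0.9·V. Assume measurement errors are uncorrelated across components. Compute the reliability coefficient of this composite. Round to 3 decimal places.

0.858

Var(C) = 1.8² + 1.5² + 0.9² + 2·[2.7·0.41 + 1.62·0.48 + 1.35·0.39] = 6.3 + 4.8222 = 11.1222.
Under uncorrelated errors the observed covariances equal the true-score covariances, so only the own-variance terms attenuate.
True-score variance = [1.8²·0.67 + 1.5²·0.90 + 0.9²·0.65] + 4.8222 = 4.7223 + 4.8222 = 9.5445.
Reliability = 9.5445 / 11.1222 = 0.858.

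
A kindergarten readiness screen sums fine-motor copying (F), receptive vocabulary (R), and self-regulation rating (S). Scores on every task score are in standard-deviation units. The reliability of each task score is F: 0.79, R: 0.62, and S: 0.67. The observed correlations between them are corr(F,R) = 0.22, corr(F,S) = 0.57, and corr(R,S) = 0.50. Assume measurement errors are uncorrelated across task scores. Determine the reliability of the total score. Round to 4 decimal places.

Var(F+R+S) = 3 + 2·[0.22 + 0.57 + 0.50] = 3 + 2.58 = 5.58.
With uncorrelated errors the cross-covariances are all true-score covariance, so they carry over unchanged; only the diagonal terms shrink to ρᵢσᵢ².
True-score variance = [0.79 + 0.62 + 0.67] + 2.58 = 2.08 + 2.58 = 4.66.
Reliability = 4.66 / 5.58 = 0.8351.

0.8351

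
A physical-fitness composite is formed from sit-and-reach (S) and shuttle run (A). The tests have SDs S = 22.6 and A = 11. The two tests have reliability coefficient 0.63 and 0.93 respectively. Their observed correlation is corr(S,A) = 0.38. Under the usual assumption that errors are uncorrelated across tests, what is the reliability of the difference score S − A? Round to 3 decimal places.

Var(S−A) = 22.6² + 11² − 2·22.6·11·0.38 = 631.76 − 188.936 = 442.824.
Under uncorrelated errors the observed covariances equal the true-score covariances, so only the own-variance terms attenuate.
True-score variance = [22.6²·0.63 + 11²·0.93] − 188.936 = 434.309 − 188.936 = 245.373.
Reliability = 245.373 / 442.824 = 0.554.

0.554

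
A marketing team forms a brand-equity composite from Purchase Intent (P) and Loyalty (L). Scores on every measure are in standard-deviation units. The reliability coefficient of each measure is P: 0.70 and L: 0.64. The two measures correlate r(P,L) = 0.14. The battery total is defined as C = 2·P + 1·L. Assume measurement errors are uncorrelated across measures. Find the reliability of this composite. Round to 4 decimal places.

0.7194

Var(C) = 2² + 1 + 2·[2·0.14] = 5 + 0.56 = 5.56.
With uncorrelated errors the cross-covariances are all true-score covariance, so they carry over unchanged; only the diagonal terms shrink to ρᵢσᵢ².
True-score variance = [2²·0.70 + 0.64] + 0.56 = 3.44 + 0.56 = 4.
Reliability = 4 / 5.56 = 0.7194.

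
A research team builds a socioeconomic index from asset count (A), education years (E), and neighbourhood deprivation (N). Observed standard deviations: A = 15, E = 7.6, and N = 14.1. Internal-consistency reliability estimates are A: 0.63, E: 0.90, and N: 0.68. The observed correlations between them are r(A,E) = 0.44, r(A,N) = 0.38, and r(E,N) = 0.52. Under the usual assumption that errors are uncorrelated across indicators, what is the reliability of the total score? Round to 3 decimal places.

Var(A+E+N) = 15² + 7.6² + 14.1² + 2·[15·7.6·0.44 + 15·14.1·0.38 + 7.6·14.1·0.52] = 481.57 + 372.506 = 854.076.
Under uncorrelated errors the observed covariances equal the true-score covariances, so only the own-variance terms attenuate.
True-score variance = [15²·0.63 + 7.6²·0.90 + 14.1²·0.68] + 372.506 = 328.925 + 372.506 = 701.431.
Reliability = 701.431 / 854.076 = 0.821.

0.821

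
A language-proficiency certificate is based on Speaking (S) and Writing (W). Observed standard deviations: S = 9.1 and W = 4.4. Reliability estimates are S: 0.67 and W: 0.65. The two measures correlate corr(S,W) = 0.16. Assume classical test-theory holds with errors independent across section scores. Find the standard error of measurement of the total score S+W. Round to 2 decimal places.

Var(total) = 102.17 + 12.8128 = 114.983.
True-score variance = 68.0667 + 12.8128 = 80.8795, so reliability = 0.7034.
Error variance = 114.983 − 80.8795 = 34.1033; SEM = √34.1033 = 5.84.

5.84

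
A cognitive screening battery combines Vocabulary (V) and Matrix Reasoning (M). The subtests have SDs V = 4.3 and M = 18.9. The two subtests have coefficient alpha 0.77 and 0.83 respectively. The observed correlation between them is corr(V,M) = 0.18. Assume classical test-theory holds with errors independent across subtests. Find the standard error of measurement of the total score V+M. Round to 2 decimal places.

Var(total) = 375.7 + 29.2572 = 404.957.
True-score variance = 310.722 + 29.2572 = 339.979, so reliability = 0.8395.
Error variance = 404.957 − 339.979 = 64.9784; SEM = √64.9784 = 8.06.

8.06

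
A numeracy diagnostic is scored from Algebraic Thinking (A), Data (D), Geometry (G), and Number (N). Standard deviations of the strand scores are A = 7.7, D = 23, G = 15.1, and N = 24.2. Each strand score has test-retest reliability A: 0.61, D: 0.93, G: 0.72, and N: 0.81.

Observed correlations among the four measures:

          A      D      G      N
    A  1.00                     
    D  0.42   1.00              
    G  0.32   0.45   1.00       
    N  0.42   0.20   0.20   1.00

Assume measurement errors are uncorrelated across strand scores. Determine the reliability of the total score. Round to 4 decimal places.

Var(A+D+G+N) = 7.7² + 23² + 15.1² + 24.2² + 2·[7.7·23·0.42 + 7.7·15.1·0.32 + 7.7·24.2·0.42 + 23·15.1·0.45 + 23·24.2·0.20 + 15.1·24.2·0.20] = 1401.94 + 1061.08 = 2463.02.
Because errors are independent across components, Cov(Tᵢ,Tⱼ) = Cov(Xᵢ,Xⱼ); the off-diagonal part of the true-score variance is the same as above.
True-score variance = [7.7²·0.61 + 23²·0.93 + 15.1²·0.72 + 24.2²·0.81] + 1061.08 = 1166.67 + 1061.08 = 2227.75.
Reliability = 2227.75 / 2463.02 = 0.9045.

0.9045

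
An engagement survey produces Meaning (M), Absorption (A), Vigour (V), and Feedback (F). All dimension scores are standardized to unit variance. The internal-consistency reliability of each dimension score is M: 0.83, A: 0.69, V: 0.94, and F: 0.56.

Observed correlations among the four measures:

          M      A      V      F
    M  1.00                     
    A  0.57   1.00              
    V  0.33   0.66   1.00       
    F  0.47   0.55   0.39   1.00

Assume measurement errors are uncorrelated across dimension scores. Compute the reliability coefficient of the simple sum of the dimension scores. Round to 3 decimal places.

Var(M+A+V+F) = 4 + 2·[0.57 + 0.33 + 0.47 + 0.66 + 0.55 + 0.39] = 4 + 5.94 = 9.94.
Under uncorrelated errors the observed covariances equal the true-score covariances, so only the own-variance terms attenuate.
True-score variance = [0.83 + 0.69 + 0.94 + 0.56] + 5.94 = 3.02 + 5.94 = 8.96.
Reliability = 8.96 / 9.94 = 0.901.

0.901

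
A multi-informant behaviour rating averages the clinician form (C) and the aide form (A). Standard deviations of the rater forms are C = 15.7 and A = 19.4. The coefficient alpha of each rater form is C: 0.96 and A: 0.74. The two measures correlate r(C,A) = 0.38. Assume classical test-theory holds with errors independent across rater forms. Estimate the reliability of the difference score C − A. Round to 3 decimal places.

Var(C−A) = 15.7² + 19.4² − 2·15.7·19.4·0.38 = 622.85 − 231.481 = 391.369.
Because errors are independent across components, Cov(Tᵢ,Tⱼ) = Cov(Xᵢ,Xⱼ); the off-diagonal part of the true-score variance is the same as above.
True-score variance = [15.7²·0.96 + 19.4²·0.74] − 231.481 = 515.137 − 231.481 = 283.656.
Reliability = 283.656 / 391.369 = 0.725.

0.725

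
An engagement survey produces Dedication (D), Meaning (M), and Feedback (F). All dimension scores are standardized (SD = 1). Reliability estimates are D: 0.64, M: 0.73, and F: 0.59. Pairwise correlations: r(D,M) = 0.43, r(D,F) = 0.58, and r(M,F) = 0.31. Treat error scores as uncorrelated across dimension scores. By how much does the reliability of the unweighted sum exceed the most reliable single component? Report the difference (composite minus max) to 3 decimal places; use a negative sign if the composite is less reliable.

Var(sum) = 3 + 2.64 = 5.64; true-score variance = 1.96 + 2.64 = 4.6; composite reliability = 0.8156.
Max component reliability = 0.7300.
Difference = 0.8156 − 0.7300 = 0.086.

0.086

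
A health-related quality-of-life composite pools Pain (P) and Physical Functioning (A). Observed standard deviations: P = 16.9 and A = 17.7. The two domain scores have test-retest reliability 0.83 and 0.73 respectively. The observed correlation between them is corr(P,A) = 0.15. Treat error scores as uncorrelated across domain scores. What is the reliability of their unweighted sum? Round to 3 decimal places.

Var(P+A) = 16.9² + 17.7² + 2·[16.9·17.7·0.15] = 598.9 + 89.739 = 688.639.
Because errors are independent across components, Cov(Tᵢ,Tⱼ) = Cov(Xᵢ,Xⱼ); the off-diagonal part of the true-score variance is the same as above.
True-score variance = [16.9²·0.83 + 17.7²·0.73] + 89.739 = 465.758 + 89.739 = 555.497.
Reliability = 555.497 / 688.639 = 0.807.

0.807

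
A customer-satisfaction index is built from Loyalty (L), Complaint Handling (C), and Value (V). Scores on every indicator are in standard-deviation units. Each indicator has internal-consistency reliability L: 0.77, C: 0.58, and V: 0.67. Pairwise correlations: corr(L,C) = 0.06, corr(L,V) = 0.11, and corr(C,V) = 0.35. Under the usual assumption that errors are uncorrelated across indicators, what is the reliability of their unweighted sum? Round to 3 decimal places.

Var(L+C+V) = 3 + 2·[0.06 + 0.11 + 0.35] = 3 + 1.04 = 4.04.
Under uncorrelated errors the observed covariances equal the true-score covariances, so only the own-variance terms attenuate.
True-score variance = [0.77 + 0.58 + 0.67] + 1.04 = 2.02 + 1.04 = 3.06.
Reliability = 3.06 / 4.04 = 0.757.

0.757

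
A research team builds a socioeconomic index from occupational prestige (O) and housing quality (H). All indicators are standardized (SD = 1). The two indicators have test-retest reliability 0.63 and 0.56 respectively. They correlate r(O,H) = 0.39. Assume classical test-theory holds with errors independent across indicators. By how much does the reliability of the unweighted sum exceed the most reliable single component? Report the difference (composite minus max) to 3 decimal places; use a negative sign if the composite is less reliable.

0.079

Var(sum) = 2 + 0.78 = 2.78; true-score variance = 1.19 + 0.78 = 1.97; composite reliability = 0.7086.
Max component reliability = 0.6300.
Difference = 0.7086 − 0.6300 = 0.079.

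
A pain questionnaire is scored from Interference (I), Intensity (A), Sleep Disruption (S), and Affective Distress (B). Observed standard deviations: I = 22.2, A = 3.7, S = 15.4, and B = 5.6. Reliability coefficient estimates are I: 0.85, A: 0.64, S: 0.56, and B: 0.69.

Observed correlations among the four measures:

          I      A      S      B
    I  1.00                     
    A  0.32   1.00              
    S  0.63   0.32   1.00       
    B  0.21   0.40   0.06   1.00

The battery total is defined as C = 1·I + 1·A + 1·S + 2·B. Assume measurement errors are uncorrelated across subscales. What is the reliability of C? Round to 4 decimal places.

0.8565

Var(C) = 22.2² + 3.7² + 15.4² + 2²·5.6² + 2·[22.2·3.7·0.32 + 22.2·15.4·0.63 + 2·22.2·5.6·0.21 + 3.7·15.4·0.32 + 2·3.7·5.6·0.40 + 2·15.4·5.6·0.06] = 869.13 + 678.084 = 1547.21.
Because errors are independent across components, Cov(Tᵢ,Tⱼ) = Cov(Xᵢ,Xⱼ); the off-diagonal part of the true-score variance is the same as above.
True-score variance = [22.2²·0.85 + 3.7²·0.64 + 15.4²·0.56 + 2²·5.6²·0.69] + 678.084 = 647.039 + 678.084 = 1325.12.
Reliability = 1325.12 / 1547.21 = 0.8565.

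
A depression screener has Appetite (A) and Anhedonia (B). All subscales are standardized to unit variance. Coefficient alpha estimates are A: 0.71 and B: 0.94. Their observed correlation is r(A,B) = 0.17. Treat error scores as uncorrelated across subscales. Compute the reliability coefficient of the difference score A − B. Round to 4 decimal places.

0.7892

Var(A−B) = 1 + 1 − 2·0.17 = 2 − 0.34 = 1.66.
Under uncorrelated errors the observed covariances equal the true-score covariances, so only the own-variance terms attenuate.
True-score variance = [0.71 + 0.94] − 0.34 = 1.65 − 0.34 = 1.31.
Reliability = 1.31 / 1.66 = 0.7892.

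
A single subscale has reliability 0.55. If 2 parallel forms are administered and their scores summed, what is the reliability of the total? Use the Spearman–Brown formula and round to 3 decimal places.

0.710

ρ_k = kρ / (1 + (k−1)ρ) = 2·0.55 / (1 + 1·0.55) = 1.100 / 1.550 = 0.710.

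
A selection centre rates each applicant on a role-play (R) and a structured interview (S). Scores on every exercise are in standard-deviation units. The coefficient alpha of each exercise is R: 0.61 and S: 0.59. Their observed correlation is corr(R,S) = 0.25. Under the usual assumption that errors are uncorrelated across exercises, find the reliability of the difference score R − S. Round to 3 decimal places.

0.467

Var(R−S) = 1 + 1 − 2·0.25 = 2 − 0.5 = 1.5.
With uncorrelated errors the cross-covariances are all true-score covariance, so they carry over unchanged; only the diagonal terms shrink to ρᵢσᵢ².
True-score variance = [0.61 + 0.59] − 0.5 = 1.2 − 0.5 = 0.7.
Reliability = 0.7 / 1.5 = 0.467.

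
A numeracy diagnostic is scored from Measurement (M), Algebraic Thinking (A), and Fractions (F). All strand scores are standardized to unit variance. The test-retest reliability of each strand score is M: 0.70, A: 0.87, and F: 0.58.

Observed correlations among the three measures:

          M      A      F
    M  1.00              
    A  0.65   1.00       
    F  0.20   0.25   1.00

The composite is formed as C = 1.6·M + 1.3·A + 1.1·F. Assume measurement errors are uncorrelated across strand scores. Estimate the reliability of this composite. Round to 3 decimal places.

Var(C) = 1.6² + 1.3² + 1.1² + 2·[2.08·0.65 + 1.76·0.20 + 1.43·0.25] = 5.46 + 4.123 = 9.583.
With uncorrelated errors the cross-covariances are all true-score covariance, so they carry over unchanged; only the diagonal terms shrink to ρᵢσᵢ².
True-score variance = [1.6²·0.70 + 1.3²·0.87 + 1.1²·0.58] + 4.123 = 3.9641 + 4.123 = 8.0871.
Reliability = 8.0871 / 9.583 = 0.844.

0.844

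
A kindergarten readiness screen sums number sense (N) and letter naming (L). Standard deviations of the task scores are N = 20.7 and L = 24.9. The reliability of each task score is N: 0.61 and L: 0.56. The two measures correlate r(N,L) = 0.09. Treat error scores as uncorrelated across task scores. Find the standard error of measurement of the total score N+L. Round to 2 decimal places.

Var(total) = 1048.5 + 92.7774 = 1141.28.
True-score variance = 608.584 + 92.7774 = 701.362, so reliability = 0.6145.
Error variance = 1141.28 − 701.362 = 439.915; SEM = √439.915 = 20.97.

20.97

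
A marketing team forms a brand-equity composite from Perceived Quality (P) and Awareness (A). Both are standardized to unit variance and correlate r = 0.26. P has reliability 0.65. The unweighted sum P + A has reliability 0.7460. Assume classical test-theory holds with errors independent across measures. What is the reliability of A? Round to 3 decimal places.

0.710

Var(P+A) = 2 + 2·0.26 = 2.520.
True-score variance = ρ_P + ρ_A + 2·0.26, so 0.7460 = (0.65 + ρ_A + 0.52) / 2.520.
ρ_A = 0.7460·2.520 − 0.65 − 0.52 = 0.710.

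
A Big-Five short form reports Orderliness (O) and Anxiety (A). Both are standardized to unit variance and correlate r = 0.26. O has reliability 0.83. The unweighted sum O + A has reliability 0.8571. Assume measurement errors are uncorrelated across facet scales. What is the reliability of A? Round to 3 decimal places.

Var(O+A) = 2 + 2·0.26 = 2.520.
True-score variance = ρ_O + ρ_A + 2·0.26, so 0.8571 = (0.83 + ρ_A + 0.52) / 2.520.
ρ_A = 0.8571·2.520 − 0.83 − 0.52 = 0.810.

0.810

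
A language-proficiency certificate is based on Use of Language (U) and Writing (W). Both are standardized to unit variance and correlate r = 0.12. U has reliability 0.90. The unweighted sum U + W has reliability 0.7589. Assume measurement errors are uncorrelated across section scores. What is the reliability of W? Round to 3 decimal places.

Var(U+W) = 2 + 2·0.12 = 2.240.
True-score variance = ρ_U + ρ_W + 2·0.12, so 0.7589 = (0.90 + ρ_W + 0.24) / 2.240.
ρ_W = 0.7589·2.240 − 0.90 − 0.24 = 0.560.

0.560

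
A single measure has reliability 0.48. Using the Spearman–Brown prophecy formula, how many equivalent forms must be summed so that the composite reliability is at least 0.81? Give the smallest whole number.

k ≥ ρ*(1−ρ₁)/(ρ₁(1−ρ*)) = 0.81·0.52 / (0.48·0.19) = 4.618.
Smallest integer k = 5.

5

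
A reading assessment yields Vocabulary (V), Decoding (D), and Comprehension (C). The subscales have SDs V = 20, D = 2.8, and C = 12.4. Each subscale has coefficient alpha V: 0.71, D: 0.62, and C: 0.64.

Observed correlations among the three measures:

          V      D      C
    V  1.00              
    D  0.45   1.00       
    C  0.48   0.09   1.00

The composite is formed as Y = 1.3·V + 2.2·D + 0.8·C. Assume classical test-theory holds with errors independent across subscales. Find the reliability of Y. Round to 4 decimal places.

Var(Y) = 1.3²·20² + 2.2²·2.8² + 0.8²·12.4² + 2·[2.86·20·2.8·0.45 + 1.04·20·12.4·0.48 + 1.76·2.8·12.4·0.09] = 812.352 + 402.746 = 1215.1.
Because errors are independent across components, Cov(Tᵢ,Tⱼ) = Cov(Xᵢ,Xⱼ); the off-diagonal part of the true-score variance is the same as above.
True-score variance = [1.3²·20²·0.71 + 2.2²·2.8²·0.62 + 0.8²·12.4²·0.64] + 402.746 = 566.466 + 402.746 = 969.213.
Reliability = 969.213 / 1215.1 = 0.7976.

0.7976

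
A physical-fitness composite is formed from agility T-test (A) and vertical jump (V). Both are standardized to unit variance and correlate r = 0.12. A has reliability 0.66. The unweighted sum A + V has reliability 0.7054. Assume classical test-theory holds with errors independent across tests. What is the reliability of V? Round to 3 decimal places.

0.680

Var(A+V) = 2 + 2·0.12 = 2.240.
True-score variance = ρ_A + ρ_V + 2·0.12, so 0.7054 = (0.66 + ρ_V + 0.24) / 2.240.
ρ_V = 0.7054·2.240 − 0.66 − 0.24 = 0.680.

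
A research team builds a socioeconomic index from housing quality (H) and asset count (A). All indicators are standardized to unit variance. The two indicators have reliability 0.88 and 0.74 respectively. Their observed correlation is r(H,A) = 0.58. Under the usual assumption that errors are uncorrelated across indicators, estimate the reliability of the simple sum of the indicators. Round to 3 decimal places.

0.880

Var(H+A) = 2 + 2·[0.58] = 2 + 1.16 = 3.16.
With uncorrelated errors the cross-covariances are all true-score covariance, so they carry over unchanged; only the diagonal terms shrink to ρᵢσᵢ².
True-score variance = [0.88 + 0.74] + 1.16 = 1.62 + 1.16 = 2.78.
Reliability = 2.78 / 3.16 = 0.880.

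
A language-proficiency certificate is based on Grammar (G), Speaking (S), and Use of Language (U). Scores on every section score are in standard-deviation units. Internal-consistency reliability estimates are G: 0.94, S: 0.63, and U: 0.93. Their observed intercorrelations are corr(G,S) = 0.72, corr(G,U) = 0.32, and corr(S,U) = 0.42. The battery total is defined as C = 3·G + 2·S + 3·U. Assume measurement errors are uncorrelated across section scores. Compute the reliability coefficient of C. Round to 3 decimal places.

0.936

Var(C) = 3² + 2² + 3² + 2·[6·0.72 + 9·0.32 + 6·0.42] = 22 + 19.44 = 41.44.
Under uncorrelated errors the observed covariances equal the true-score covariances, so only the own-variance terms attenuate.
True-score variance = [3²·0.94 + 2²·0.63 + 3²·0.93] + 19.44 = 19.35 + 19.44 = 38.79.
Reliability = 38.79 / 41.44 = 0.936.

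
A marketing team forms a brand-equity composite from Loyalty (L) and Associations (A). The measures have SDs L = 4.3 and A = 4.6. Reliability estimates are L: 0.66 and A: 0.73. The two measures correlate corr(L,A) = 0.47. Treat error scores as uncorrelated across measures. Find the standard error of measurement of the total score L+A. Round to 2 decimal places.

3.46

Var(total) = 39.65 + 18.5932 = 58.2432.
True-score variance = 27.6502 + 18.5932 = 46.2434, so reliability = 0.7940.
Error variance = 58.2432 − 46.2434 = 11.9998; SEM = √11.9998 = 3.46.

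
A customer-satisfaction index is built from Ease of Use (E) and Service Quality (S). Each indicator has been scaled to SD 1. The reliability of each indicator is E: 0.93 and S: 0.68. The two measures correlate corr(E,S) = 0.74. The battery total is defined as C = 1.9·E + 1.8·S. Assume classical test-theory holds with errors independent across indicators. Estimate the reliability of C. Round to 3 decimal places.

0.892

Var(C) = 1.9² + 1.8² + 2·[3.42·0.74] = 6.85 + 5.0616 = 11.9116.
With uncorrelated errors the cross-covariances are all true-score covariance, so they carry over unchanged; only the diagonal terms shrink to ρᵢσᵢ².
True-score variance = [1.9²·0.93 + 1.8²·0.68] + 5.0616 = 5.5605 + 5.0616 = 10.6221.
Reliability = 10.6221 / 11.9116 = 0.892.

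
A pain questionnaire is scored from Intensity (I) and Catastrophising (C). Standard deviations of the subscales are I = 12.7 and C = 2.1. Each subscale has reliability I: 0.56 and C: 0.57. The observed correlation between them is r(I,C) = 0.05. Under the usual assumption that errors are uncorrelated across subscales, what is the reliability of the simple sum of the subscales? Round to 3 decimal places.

Var(I+C) = 12.7² + 2.1² + 2·[12.7·2.1·0.05] = 165.7 + 2.667 = 168.367.
Under uncorrelated errors the observed covariances equal the true-score covariances, so only the own-variance terms attenuate.
True-score variance = [12.7²·0.56 + 2.1²·0.57] + 2.667 = 92.8361 + 2.667 = 95.5031.
Reliability = 95.5031 / 168.367 = 0.567.

0.567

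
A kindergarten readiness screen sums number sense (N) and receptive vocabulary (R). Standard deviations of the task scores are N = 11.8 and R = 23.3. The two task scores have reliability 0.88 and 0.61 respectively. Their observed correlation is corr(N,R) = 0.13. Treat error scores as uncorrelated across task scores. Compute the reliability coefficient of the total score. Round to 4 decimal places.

0.6969

Var(N+R) = 11.8² + 23.3² + 2·[11.8·23.3·0.13] = 682.13 + 71.4844 = 753.614.
Under uncorrelated errors the observed covariances equal the true-score covariances, so only the own-variance terms attenuate.
True-score variance = [11.8²·0.88 + 23.3²·0.61] + 71.4844 = 453.694 + 71.4844 = 525.178.
Reliability = 525.178 / 753.614 = 0.6969.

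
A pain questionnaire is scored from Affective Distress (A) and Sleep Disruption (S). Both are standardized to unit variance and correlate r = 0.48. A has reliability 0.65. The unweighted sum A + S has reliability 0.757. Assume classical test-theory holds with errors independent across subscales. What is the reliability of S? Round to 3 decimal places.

0.631

Var(A+S) = 2 + 2·0.48 = 2.960.
True-score variance = ρ_A + ρ_S + 2·0.48, so 0.757 = (0.65 + ρ_S + 0.96) / 2.960.
ρ_S = 0.757·2.960 − 0.65 − 0.96 = 0.631.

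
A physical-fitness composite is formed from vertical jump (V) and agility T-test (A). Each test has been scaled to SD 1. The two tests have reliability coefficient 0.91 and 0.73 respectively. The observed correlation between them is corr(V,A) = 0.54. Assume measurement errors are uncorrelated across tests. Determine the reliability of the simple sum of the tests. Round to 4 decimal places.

Var(V+A) = 2 + 2·[0.54] = 2 + 1.08 = 3.08.
Because errors are independent across components, Cov(Tᵢ,Tⱼ) = Cov(Xᵢ,Xⱼ); the off-diagonal part of the true-score variance is the same as above.
True-score variance = [0.91 + 0.73] + 1.08 = 1.64 + 1.08 = 2.72.
Reliability = 2.72 / 3.08 = 0.8831.

0.8831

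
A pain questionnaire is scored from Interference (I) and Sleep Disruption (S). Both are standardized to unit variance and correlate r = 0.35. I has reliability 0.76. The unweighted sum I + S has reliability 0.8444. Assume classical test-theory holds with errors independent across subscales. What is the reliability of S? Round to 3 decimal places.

Var(I+S) = 2 + 2·0.35 = 2.700.
True-score variance = ρ_I + ρ_S + 2·0.35, so 0.8444 = (0.76 + ρ_S + 0.70) / 2.700.
ρ_S = 0.8444·2.700 − 0.76 − 0.70 = 0.820.

0.820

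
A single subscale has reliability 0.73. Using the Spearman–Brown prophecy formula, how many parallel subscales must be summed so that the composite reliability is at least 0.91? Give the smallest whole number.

k ≥ ρ*(1−ρ₁)/(ρ₁(1−ρ*)) = 0.91·0.27 / (0.73·0.09) = 3.740.
Smallest integer k = 4.

4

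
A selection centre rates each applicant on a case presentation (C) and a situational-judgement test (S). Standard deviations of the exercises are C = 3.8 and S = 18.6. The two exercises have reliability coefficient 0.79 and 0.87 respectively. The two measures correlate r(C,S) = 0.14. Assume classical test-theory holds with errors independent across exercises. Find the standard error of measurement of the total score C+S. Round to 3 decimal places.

6.929

Var(total) = 360.4 + 19.7904 = 380.19.
True-score variance = 312.393 + 19.7904 = 332.183, so reliability = 0.8737.
Error variance = 380.19 − 332.183 = 48.0072; SEM = √48.0072 = 6.929.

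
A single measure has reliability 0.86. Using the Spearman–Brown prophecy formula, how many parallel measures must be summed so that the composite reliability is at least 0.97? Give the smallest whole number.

6

k ≥ ρ*(1−ρ₁)/(ρ₁(1−ρ*)) = 0.97·0.14 / (0.86·0.03) = 5.264.
Smallest integer k = 6.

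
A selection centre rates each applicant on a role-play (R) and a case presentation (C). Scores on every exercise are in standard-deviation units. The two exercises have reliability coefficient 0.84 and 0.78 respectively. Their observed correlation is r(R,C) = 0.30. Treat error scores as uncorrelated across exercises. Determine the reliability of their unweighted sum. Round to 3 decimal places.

Var(R+C) = 2 + 2·[0.30] = 2 + 0.6 = 2.6.
Because errors are independent across components, Cov(Tᵢ,Tⱼ) = Cov(Xᵢ,Xⱼ); the off-diagonal part of the true-score variance is the same as above.
True-score variance = [0.84 + 0.78] + 0.6 = 1.62 + 0.6 = 2.22.
Reliability = 2.22 / 2.6 = 0.854.

0.854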